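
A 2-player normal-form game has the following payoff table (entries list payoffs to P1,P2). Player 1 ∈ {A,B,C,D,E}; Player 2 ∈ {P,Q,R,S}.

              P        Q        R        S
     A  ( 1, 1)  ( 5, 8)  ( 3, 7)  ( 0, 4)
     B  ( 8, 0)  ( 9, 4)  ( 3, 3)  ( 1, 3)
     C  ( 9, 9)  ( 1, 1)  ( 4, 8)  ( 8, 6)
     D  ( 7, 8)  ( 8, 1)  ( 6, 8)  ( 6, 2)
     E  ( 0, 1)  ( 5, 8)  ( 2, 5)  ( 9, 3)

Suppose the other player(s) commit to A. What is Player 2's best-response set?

P2 best: {Q}

u_2(P vs A) = 1
u_2(Q vs A) = 8
u_2(R vs A) = 7
u_2(S vs A) = 4
max payoff 8 at {Q}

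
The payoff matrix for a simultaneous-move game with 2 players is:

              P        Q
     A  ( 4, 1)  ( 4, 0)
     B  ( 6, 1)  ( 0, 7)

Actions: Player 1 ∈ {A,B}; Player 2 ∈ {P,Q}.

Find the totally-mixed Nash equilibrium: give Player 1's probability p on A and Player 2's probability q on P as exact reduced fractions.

P1 indiff ⇒ q·4+(1-q)·4 = q·6+(1-q)·0 ⇒ q(-2) = (1-q)(-4) ⇒ q = 2/3
P2 indiff ⇒ p·1+(1-p)·1 = p·0+(1-p)·7 ⇒ p(1) = (1-p)(6) ⇒ p = 6/7

P1 mixes 6/7 on A; P2 mixes 2/3 on P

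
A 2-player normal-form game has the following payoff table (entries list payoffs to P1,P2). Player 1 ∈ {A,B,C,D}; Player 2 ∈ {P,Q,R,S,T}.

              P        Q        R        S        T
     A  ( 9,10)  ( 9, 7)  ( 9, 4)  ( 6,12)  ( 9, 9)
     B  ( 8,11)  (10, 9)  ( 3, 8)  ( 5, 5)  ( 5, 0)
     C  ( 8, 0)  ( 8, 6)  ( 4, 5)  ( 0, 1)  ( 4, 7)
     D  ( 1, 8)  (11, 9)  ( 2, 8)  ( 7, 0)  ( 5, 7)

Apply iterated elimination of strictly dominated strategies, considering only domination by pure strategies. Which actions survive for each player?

Survivors P1:{A,B,D} P2:{P,Q,S}

P1 drop C (A beats it: P:9>8 Q:9>8 R:9>4 S:6>0 T:9>4)
P2 drop R (Q beats it: A:7>4 B:9>8 D:9>8)
P2 drop T (P beats it: A:10>9 B:11>0 D:8>7)
P1→{A,B,D} P2→{P,Q,S}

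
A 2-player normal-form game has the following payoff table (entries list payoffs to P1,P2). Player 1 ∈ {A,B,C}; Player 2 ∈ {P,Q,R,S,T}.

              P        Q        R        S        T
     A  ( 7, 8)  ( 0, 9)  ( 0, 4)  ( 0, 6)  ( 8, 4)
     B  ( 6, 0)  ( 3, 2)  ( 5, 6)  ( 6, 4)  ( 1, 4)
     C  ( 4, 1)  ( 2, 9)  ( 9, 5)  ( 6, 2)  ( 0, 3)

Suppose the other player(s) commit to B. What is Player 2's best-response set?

argmax u_2 = {R}

u_2(P vs B) = 0
u_2(Q vs B) = 2
u_2(R vs B) = 6
u_2(S vs B) = 4
u_2(T vs B) = 4
max payoff 6 at {R}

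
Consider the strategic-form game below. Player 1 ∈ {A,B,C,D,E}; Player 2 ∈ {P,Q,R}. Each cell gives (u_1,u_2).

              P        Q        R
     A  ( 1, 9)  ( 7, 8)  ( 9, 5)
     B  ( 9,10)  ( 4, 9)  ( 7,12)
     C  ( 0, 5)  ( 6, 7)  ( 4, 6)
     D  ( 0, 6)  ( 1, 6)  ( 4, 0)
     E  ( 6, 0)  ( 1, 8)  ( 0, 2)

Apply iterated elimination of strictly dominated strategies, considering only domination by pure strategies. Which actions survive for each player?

IESDS → P1:{A,B} P2:{P,R}

P1 drop C (A beats it: P:1>0 Q:7>6 R:9>4)
P1 drop D (A beats it: P:1>0 Q:7>1 R:9>4)
P1 drop E (B beats it: P:9>6 Q:4>1 R:7>0)
P2 drop Q (P beats it: A:9>8 B:10>9)
P1→{A,B} P2→{P,R}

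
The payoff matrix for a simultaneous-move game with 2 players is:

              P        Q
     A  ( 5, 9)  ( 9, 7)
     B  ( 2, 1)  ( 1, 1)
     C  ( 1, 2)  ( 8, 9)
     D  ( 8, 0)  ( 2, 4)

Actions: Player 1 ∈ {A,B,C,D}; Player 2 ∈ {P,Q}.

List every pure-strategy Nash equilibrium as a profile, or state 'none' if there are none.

PSNE: ∅

(A,P): not NE [P1→D gives 8>5]
(A,Q): not NE [P2→P gives 9>7]
(B,P): not NE [P1→D gives 8>2]
(B,Q): not NE [P1→A gives 9>1]
(C,P): not NE [P1→D gives 8>1; P2→Q gives 9>2]
(C,Q): not NE [P1→A gives 9>8]
(D,P): not NE [P2→Q gives 4>0]
(D,Q): not NE [P1→A gives 9>2]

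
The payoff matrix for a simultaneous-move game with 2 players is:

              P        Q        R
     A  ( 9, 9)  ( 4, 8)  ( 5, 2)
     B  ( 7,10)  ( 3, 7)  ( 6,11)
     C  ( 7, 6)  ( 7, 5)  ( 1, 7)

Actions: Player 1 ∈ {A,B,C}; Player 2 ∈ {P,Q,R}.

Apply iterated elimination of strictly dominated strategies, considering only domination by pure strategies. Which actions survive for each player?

Survivors P1:{A,B} P2:{P,R}

P2 drop Q (P beats it: A:9>8 B:10>7 C:6>5)
P1 drop C (A beats it: P:9>7 R:5>1)
P1→{A,B} P2→{P,R}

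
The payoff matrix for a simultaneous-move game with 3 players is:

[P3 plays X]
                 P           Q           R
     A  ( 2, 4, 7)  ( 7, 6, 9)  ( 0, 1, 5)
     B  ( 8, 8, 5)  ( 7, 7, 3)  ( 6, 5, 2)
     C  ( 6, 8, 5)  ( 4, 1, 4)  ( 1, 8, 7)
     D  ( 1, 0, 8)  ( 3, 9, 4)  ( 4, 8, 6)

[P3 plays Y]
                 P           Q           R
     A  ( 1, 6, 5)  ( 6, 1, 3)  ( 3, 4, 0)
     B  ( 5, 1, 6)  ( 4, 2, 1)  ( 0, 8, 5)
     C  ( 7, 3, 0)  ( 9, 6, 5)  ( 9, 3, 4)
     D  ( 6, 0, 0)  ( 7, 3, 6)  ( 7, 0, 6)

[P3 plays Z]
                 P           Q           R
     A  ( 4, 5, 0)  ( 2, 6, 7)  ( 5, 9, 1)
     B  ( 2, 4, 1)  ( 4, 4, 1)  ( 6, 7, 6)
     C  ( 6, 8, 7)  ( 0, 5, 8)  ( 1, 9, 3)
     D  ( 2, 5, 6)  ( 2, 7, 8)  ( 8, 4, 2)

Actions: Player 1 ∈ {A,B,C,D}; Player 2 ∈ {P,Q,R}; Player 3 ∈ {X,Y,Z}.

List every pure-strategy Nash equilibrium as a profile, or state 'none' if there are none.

(A,P,X): not NE [P1→B gives 8>2; P2→Q gives 6>4]
(A,P,Y): not NE [P1→C gives 7>1; P3→X gives 7>5]
(A,P,Z): not NE [P1→C gives 6>4; P2→R gives 9>5; P3→X gives 7>0]
(A,Q,X): NE
(A,Q,Y): not NE [P1→C gives 9>6; P2→P gives 6>1; P3→X gives 9>3]
(A,Q,Z): not NE [P1→B gives 4>2; P2→R gives 9>6; P3→X gives 9>7]
(A,R,X): not NE [P1→B gives 6>0; P2→Q gives 6>1]
(A,R,Y): not NE [P1→C gives 9>3; P2→P gives 6>4; P3→X gives 5>0]
(A,R,Z): not NE [P1→D gives 8>5; P3→X gives 5>1]
(B,P,X): not NE [P3→Y gives 6>5]
(B,P,Y): not NE [P1→C gives 7>5; P2→R gives 8>1]
(B,P,Z): not NE [P1→C gives 6>2; P2→R gives 7>4; P3→Y gives 6>1]
(B,Q,X): not NE [P2→P gives 8>7]
(B,Q,Y): not NE [P1→C gives 9>4; P2→R gives 8>2; P3→X gives 3>1]
(B,Q,Z): not NE [P2→R gives 7>4; P3→X gives 3>1]
(B,R,X): not NE [P2→P gives 8>5; P3→Z gives 6>2]
(B,R,Y): not NE [P1→C gives 9>0; P3→Z gives 6>5]
(B,R,Z): not NE [P1→D gives 8>6]
(C,P,X): not NE [P1→B gives 8>6; P3→Z gives 7>5]
(C,P,Y): not NE [P2→Q gives 6>3; P3→Z gives 7>0]
(C,P,Z): not NE [P2→R gives 9>8]
(C,Q,X): not NE [P1→B gives 7>4; P2→R gives 8>1; P3→Z gives 8>4]
(C,Q,Y): not NE [P3→Z gives 8>5]
(C,Q,Z): not NE [P1→B gives 4>0; P2→R gives 9>5]
(C,R,X): not NE [P1→B gives 6>1]
(C,R,Y): not NE [P2→Q gives 6>3; P3→X gives 7>4]
(C,R,Z): not NE [P1→D gives 8>1; P3→X gives 7>3]
(D,P,X): not NE [P1→B gives 8>1; P2→Q gives 9>0]
(D,P,Y): not NE [P1→C gives 7>6; P2→Q gives 3>0; P3→X gives 8>0]
(D,P,Z): not NE [P1→C gives 6>2; P2→Q gives 7>5; P3→X gives 8>6]
(D,Q,X): not NE [P1→B gives 7>3; P3→Z gives 8>4]
(D,Q,Y): not NE [P1→C gives 9>7; P3→Z gives 8>6]
(D,Q,Z): not NE [P1→B gives 4>2]
(D,R,X): not NE [P1→B gives 6>4; P2→Q gives 9>8]
(D,R,Y): not NE [P1→C gives 9>7; P2→Q gives 3>0]
(D,R,Z): not NE [P2→Q gives 7>4; P3→Y gives 6>2]

Nash profiles: (A,Q,X)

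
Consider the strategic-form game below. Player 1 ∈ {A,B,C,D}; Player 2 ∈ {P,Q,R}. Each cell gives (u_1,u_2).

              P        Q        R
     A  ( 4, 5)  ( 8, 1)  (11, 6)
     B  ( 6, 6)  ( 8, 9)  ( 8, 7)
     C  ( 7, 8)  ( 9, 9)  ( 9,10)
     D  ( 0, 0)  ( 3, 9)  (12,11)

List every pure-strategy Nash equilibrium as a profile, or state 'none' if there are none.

(A,P): not NE [P1→C gives 7>4; P2→R gives 6>5]
(A,Q): not NE [P1→C gives 9>8; P2→R gives 6>1]
(A,R): not NE [P1→D gives 12>11]
(B,P): not NE [P1→C gives 7>6; P2→Q gives 9>6]
(B,Q): not NE [P1→C gives 9>8]
(B,R): not NE [P1→D gives 12>8; P2→Q gives 9>7]
(C,P): not NE [P2→R gives 10>8]
(C,Q): not NE [P2→R gives 10>9]
(C,R): not NE [P1→D gives 12>9]
(D,P): not NE [P1→C gives 7>0; P2→R gives 11>0]
(D,Q): not NE [P1→C gives 9>3; P2→R gives 11>9]
(D,R): NE

Nash profiles: (D,R)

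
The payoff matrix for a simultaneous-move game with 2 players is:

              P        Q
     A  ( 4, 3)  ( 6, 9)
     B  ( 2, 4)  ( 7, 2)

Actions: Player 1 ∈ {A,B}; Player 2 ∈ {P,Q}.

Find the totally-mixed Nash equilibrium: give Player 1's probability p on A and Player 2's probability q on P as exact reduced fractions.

P1 indiff ⇒ q·4+(1-q)·6 = q·2+(1-q)·7 ⇒ q(2) = (1-q)(1) ⇒ q = 1/3
P2 indiff ⇒ p·3+(1-p)·4 = p·9+(1-p)·2 ⇒ p(-6) = (1-p)(-2) ⇒ p = 1/4

(p,q) = (1/4, 1/3)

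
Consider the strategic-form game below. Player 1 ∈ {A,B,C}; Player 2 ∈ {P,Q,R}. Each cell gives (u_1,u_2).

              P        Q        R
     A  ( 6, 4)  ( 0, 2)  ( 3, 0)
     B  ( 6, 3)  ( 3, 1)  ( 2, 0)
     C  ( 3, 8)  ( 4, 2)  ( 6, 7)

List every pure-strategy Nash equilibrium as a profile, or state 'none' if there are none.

(A,P): NE
(A,Q): not NE [P1→C gives 4>0; P2→P gives 4>2]
(A,R): not NE [P1→C gives 6>3; P2→P gives 4>0]
(B,P): NE
(B,Q): not NE [P1→C gives 4>3; P2→P gives 3>1]
(B,R): not NE [P1→C gives 6>2; P2→P gives 3>0]
(C,P): not NE [P1→B gives 6>3]
(C,Q): not NE [P2→P gives 8>2]
(C,R): not NE [P2→P gives 8>7]

Nash profiles: (A,P), (B,P)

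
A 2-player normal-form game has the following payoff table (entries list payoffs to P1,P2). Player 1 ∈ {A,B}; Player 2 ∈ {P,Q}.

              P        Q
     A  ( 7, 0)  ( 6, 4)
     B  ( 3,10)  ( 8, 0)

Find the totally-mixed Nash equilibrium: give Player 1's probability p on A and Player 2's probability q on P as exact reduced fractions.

p=5/7, q=1/3

P1 indiff ⇒ q·7+(1-q)·6 = q·3+(1-q)·8 ⇒ q(4) = (1-q)(2) ⇒ q = 1/3
P2 indiff ⇒ p·0+(1-p)·10 = p·4+(1-p)·0 ⇒ p(-4) = (1-p)(-10) ⇒ p = 5/7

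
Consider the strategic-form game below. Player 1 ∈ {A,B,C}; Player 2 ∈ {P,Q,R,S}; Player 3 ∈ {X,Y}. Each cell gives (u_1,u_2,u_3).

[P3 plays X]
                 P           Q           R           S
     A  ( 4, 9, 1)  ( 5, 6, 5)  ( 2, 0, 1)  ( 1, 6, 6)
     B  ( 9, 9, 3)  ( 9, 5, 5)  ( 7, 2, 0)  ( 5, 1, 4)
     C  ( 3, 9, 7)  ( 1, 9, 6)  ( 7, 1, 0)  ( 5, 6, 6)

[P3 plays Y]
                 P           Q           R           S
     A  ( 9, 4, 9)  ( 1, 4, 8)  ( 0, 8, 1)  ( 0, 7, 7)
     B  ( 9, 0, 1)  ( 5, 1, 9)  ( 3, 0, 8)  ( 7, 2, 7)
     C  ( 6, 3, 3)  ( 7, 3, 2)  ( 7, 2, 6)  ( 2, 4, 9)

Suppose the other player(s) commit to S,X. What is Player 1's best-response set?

u_1(A vs S,X) = 1
u_1(B vs S,X) = 5
u_1(C vs S,X) = 5
max payoff 5 at {B,C}

BR_1 = {B,C}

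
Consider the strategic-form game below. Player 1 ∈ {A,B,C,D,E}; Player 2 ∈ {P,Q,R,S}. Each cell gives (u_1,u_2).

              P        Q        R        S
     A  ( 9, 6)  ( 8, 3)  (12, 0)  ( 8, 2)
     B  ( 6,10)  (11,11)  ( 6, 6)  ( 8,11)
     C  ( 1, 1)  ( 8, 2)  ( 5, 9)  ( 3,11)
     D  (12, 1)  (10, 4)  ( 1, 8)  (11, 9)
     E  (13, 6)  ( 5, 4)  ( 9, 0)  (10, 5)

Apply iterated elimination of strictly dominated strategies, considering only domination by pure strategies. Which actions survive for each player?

P1 drop C (B beats it: P:6>1 Q:11>8 R:6>5 S:8>3)
P2 drop R (S beats it: A:2>0 B:11>6 D:9>8 E:5>0)
P1 drop A (D beats it: P:12>9 Q:10>8 S:11>8)
P1→{B,D,E} P2→{P,Q,S}

Remaining: P1:{B,D,E} P2:{P,Q,S}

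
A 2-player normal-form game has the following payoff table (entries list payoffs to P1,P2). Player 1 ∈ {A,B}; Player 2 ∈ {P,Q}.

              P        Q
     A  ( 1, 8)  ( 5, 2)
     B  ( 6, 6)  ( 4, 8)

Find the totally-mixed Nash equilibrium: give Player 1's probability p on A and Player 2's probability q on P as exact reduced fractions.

P1 indiff ⇒ q·1+(1-q)·5 = q·6+(1-q)·4 ⇒ q(-5) = (1-q)(-1) ⇒ q = 1/6
P2 indiff ⇒ p·8+(1-p)·6 = p·2+(1-p)·8 ⇒ p(6) = (1-p)(2) ⇒ p = 1/4

(p,q) = (1/4, 1/6)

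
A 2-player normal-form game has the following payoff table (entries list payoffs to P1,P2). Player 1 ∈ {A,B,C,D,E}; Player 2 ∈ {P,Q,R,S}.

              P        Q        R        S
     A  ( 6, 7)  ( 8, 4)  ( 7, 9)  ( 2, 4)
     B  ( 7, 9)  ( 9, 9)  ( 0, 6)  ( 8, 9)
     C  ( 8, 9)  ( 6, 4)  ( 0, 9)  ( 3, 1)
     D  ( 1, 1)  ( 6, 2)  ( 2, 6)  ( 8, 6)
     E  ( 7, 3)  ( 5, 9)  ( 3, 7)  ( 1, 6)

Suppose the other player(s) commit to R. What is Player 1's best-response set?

u_1(A vs R) = 7
u_1(B vs R) = 0
u_1(C vs R) = 0
u_1(D vs R) = 2
u_1(E vs R) = 3
max payoff 7 at {A}

BR_1 = {A}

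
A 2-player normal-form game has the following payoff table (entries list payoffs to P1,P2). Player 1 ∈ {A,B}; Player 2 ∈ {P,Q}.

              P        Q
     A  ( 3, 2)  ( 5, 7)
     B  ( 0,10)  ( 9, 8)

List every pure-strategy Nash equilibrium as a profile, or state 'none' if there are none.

Equilibria: none

(A,P): not NE [P2→Q gives 7>2]
(A,Q): not NE [P1→B gives 9>5]
(B,P): not NE [P1→A gives 3>0]
(B,Q): not NE [P2→P gives 10>8]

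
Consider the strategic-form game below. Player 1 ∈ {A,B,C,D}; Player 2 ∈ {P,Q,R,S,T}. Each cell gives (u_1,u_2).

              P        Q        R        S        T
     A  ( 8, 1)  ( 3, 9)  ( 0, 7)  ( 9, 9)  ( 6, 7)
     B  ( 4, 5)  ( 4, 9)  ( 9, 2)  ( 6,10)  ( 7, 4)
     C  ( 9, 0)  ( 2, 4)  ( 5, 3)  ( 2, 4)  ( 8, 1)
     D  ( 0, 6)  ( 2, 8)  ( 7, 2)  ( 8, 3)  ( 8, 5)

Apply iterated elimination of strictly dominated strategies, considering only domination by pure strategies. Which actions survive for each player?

P2 drop P (Q beats it: A:9>1 B:9>5 C:4>0 D:8>6)
P2 drop R (Q beats it: A:9>7 B:9>2 C:4>3 D:8>2)
P2 drop T (Q beats it: A:9>7 B:9>4 C:4>1 D:8>5)
P1 drop C (A beats it: Q:3>2 S:9>2)
P1 drop D (A beats it: Q:3>2 S:9>8)
P1→{A,B} P2→{Q,S}

IESDS → P1:{A,B} P2:{Q,S}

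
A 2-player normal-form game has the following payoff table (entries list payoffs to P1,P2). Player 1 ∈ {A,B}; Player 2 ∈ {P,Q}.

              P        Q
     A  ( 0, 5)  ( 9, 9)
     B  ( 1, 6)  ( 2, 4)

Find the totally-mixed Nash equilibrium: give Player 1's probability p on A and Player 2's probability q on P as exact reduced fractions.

P1 indiff ⇒ q·0+(1-q)·9 = q·1+(1-q)·2 ⇒ q(-1) = (1-q)(-7) ⇒ q = 7/8
P2 indiff ⇒ p·5+(1-p)·6 = p·9+(1-p)·4 ⇒ p(-4) = (1-p)(-2) ⇒ p = 1/3

(p,q) = (1/3, 7/8)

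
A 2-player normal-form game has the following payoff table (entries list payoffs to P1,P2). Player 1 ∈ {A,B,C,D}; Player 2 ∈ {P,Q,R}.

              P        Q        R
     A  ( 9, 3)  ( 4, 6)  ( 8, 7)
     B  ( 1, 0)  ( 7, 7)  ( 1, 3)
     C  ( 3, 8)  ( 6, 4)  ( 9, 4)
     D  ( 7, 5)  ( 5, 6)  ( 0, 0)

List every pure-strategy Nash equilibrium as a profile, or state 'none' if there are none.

PSNE = {(B,Q)}

(A,P): not NE [P2→R gives 7>3]
(A,Q): not NE [P1→B gives 7>4; P2→R gives 7>6]
(A,R): not NE [P1→C gives 9>8]
(B,P): not NE [P1→A gives 9>1; P2→Q gives 7>0]
(B,Q): NE
(B,R): not NE [P1→C gives 9>1; P2→Q gives 7>3]
(C,P): not NE [P1→A gives 9>3]
(C,Q): not NE [P1→B gives 7>6; P2→P gives 8>4]
(C,R): not NE [P2→P gives 8>4]
(D,P): not NE [P1→A gives 9>7; P2→Q gives 6>5]
(D,Q): not NE [P1→B gives 7>5]
(D,R): not NE [P1→C gives 9>0; P2→Q gives 6>0]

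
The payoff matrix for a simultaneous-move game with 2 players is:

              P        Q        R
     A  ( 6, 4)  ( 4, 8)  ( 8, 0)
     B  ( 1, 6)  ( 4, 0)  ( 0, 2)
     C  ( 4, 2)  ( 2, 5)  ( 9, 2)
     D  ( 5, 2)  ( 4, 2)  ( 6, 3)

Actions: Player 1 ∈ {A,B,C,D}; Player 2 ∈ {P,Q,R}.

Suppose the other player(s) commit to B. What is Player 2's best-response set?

u_2(P vs B) = 6
u_2(Q vs B) = 0
u_2(R vs B) = 2
max payoff 6 at {P}

argmax u_2 = {P}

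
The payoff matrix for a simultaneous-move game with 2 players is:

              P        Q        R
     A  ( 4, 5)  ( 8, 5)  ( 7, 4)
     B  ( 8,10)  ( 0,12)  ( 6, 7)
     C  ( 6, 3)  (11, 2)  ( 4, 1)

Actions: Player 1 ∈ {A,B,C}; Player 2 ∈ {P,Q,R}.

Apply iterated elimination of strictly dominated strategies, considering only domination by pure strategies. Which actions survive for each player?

P2 drop R (P beats it: A:5>4 B:10>7 C:3>1)
P1 drop A (C beats it: P:6>4 Q:11>8)
P1→{B,C} P2→{P,Q}

Survivors P1:{B,C} P2:{P,Q}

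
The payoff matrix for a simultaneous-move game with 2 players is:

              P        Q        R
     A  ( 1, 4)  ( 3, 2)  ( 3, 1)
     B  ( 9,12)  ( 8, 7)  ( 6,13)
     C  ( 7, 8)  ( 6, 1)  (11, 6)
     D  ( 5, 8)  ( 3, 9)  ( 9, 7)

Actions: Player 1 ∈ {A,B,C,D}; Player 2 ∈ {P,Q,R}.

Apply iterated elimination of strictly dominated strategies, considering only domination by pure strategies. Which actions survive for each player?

P1 drop A (B beats it: P:9>1 Q:8>3 R:6>3)
P1 drop D (C beats it: P:7>5 Q:6>3 R:11>9)
P2 drop Q (P beats it: B:12>7 C:8>1)
P1→{B,C} P2→{P,R}

Remaining: P1:{B,C} P2:{P,R}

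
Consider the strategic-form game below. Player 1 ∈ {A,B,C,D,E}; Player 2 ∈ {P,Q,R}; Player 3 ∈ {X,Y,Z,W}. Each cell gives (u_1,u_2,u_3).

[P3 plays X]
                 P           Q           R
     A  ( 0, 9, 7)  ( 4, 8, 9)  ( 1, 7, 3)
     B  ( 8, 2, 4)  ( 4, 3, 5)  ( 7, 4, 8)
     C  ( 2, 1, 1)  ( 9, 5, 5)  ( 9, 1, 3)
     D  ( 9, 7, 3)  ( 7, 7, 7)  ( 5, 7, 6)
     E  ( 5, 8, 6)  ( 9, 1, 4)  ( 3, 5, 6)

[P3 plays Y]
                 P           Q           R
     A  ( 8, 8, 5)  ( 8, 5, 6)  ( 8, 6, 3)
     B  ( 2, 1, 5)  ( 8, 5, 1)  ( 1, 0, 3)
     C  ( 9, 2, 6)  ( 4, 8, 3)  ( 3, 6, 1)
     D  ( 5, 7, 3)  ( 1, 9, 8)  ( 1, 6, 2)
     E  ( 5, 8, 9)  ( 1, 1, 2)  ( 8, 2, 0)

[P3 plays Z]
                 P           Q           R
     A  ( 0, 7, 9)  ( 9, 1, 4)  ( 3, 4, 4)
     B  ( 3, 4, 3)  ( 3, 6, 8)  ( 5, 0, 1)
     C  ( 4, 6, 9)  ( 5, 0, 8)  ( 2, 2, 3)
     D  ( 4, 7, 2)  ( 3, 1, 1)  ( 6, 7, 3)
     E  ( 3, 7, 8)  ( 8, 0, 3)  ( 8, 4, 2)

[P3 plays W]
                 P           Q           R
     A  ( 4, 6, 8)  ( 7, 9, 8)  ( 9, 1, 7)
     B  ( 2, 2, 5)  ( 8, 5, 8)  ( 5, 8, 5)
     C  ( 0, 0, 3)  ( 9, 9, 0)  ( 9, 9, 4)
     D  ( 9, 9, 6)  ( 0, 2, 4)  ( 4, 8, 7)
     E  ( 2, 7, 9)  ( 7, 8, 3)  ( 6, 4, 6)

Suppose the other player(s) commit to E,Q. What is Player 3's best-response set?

BR_3 = {X}

u_3(X vs E,Q) = 4
u_3(Y vs E,Q) = 2
u_3(Z vs E,Q) = 3
u_3(W vs E,Q) = 3
max payoff 4 at {X}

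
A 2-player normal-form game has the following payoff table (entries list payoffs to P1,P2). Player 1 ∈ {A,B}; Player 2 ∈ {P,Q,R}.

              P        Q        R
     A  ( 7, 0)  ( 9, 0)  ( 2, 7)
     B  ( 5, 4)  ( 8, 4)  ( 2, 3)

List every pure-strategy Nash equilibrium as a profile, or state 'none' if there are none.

(A,P): not NE [P2→R gives 7>0]
(A,Q): not NE [P2→R gives 7>0]
(A,R): NE
(B,P): not NE [P1→A gives 7>5]
(B,Q): not NE [P1→A gives 9>8]
(B,R): not NE [P2→Q gives 4>3]

Nash profiles: (A,R)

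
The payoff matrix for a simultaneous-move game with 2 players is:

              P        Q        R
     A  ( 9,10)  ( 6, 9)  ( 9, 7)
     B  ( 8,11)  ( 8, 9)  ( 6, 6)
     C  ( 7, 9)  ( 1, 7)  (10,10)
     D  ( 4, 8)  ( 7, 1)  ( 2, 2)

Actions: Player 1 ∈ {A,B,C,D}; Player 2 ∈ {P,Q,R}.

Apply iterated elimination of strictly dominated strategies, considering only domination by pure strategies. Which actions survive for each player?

P1 drop D (B beats it: P:8>4 Q:8>7 R:6>2)
P2 drop Q (P beats it: A:10>9 B:11>9 C:9>7)
P1 drop B (A beats it: P:9>8 R:9>6)
P1→{A,C} P2→{P,R}

Remaining: P1:{A,C} P2:{P,R}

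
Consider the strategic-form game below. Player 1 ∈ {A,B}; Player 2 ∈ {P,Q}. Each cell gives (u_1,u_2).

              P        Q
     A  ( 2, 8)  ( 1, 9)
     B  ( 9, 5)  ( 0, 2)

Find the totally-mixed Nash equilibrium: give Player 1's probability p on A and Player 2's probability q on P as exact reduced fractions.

P1 indiff ⇒ q·2+(1-q)·1 = q·9+(1-q)·0 ⇒ q(-7) = (1-q)(-1) ⇒ q = 1/8
P2 indiff ⇒ p·8+(1-p)·5 = p·9+(1-p)·2 ⇒ p(-1) = (1-p)(-3) ⇒ p = 3/4

(p,q) = (3/4, 1/8)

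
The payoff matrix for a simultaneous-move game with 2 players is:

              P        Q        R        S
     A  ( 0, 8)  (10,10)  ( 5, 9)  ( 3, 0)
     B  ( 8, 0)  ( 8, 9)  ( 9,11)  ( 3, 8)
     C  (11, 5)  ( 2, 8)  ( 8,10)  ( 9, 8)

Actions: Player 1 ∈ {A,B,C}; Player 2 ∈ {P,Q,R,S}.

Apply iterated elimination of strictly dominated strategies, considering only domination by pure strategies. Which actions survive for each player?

Remaining: P1:{A,B} P2:{Q,R}

P2 drop P (Q beats it: A:10>8 B:9>0 C:8>5)
P2 drop S (R beats it: A:9>0 B:11>8 C:10>8)
P1 drop C (B beats it: Q:8>2 R:9>8)
P1→{A,B} P2→{Q,R}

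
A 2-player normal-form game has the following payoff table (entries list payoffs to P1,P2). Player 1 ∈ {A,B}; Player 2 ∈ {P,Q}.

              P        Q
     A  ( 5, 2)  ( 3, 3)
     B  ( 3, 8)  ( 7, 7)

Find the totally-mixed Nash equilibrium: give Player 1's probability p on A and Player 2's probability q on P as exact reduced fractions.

P1 indiff ⇒ q·5+(1-q)·3 = q·3+(1-q)·7 ⇒ q(2) = (1-q)(4) ⇒ q = 2/3
P2 indiff ⇒ p·2+(1-p)·8 = p·3+(1-p)·7 ⇒ p(-1) = (1-p)(-1) ⇒ p = 1/2

P1 mixes 1/2 on A; P2 mixes 2/3 on P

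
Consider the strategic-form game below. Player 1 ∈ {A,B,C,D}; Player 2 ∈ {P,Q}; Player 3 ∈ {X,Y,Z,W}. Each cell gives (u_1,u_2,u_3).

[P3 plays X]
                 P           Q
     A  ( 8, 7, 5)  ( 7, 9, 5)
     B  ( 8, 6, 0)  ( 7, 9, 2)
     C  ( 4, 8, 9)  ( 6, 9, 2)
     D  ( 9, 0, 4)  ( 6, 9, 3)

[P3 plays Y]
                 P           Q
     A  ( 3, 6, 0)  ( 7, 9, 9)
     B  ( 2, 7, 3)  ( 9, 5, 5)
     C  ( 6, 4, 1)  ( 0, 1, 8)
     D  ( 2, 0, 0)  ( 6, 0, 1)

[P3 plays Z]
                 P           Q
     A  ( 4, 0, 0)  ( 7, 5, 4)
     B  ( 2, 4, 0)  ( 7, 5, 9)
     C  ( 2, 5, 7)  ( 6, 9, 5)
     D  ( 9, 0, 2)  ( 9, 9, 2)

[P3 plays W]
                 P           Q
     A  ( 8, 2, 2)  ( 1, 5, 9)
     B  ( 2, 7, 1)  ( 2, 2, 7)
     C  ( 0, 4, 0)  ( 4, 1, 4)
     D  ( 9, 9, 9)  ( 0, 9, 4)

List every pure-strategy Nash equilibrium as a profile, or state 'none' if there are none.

Nash profiles: (D,P,W)

(A,P,X): not NE [P1→D gives 9>8; P2→Q gives 9>7]
(A,P,Y): not NE [P1→C gives 6>3; P2→Q gives 9>6; P3→X gives 5>0]
(A,P,Z): not NE [P1→D gives 9>4; P2→Q gives 5>0; P3→X gives 5>0]
(A,P,W): not NE [P1→D gives 9>8; P2→Q gives 5>2; P3→X gives 5>2]
(A,Q,X): not NE [P3→W gives 9>5]
(A,Q,Y): not NE [P1→B gives 9>7]
(A,Q,Z): not NE [P1→D gives 9>7; P3→W gives 9>4]
(A,Q,W): not NE [P1→C gives 4>1]
(B,P,X): not NE [P1→D gives 9>8; P2→Q gives 9>6; P3→Y gives 3>0]
(B,P,Y): not NE [P1→C gives 6>2]
(B,P,Z): not NE [P1→D gives 9>2; P2→Q gives 5>4; P3→Y gives 3>0]
(B,P,W): not NE [P1→D gives 9>2; P3→Y gives 3>1]
(B,Q,X): not NE [P3→Z gives 9>2]
(B,Q,Y): not NE [P2→P gives 7>5; P3→Z gives 9>5]
(B,Q,Z): not NE [P1→D gives 9>7]
(B,Q,W): not NE [P1→C gives 4>2; P2→P gives 7>2; P3→Z gives 9>7]
(C,P,X): not NE [P1→D gives 9>4; P2→Q gives 9>8]
(C,P,Y): not NE [P3→X gives 9>1]
(C,P,Z): not NE [P1→D gives 9>2; P2→Q gives 9>5; P3→X gives 9>7]
(C,P,W): not NE [P1→D gives 9>0; P3→X gives 9>0]
(C,Q,X): not NE [P1→B gives 7>6; P3→Y gives 8>2]
(C,Q,Y): not NE [P1→B gives 9>0; P2→P gives 4>1]
(C,Q,Z): not NE [P1→D gives 9>6; P3→Y gives 8>5]
(C,Q,W): not NE [P2→P gives 4>1; P3→Y gives 8>4]
(D,P,X): not NE [P2→Q gives 9>0; P3→W gives 9>4]
(D,P,Y): not NE [P1→C gives 6>2; P3→W gives 9>0]
(D,P,Z): not NE [P2→Q gives 9>0; P3→W gives 9>2]
(D,P,W): NE
(D,Q,X): not NE [P1→B gives 7>6; P3→W gives 4>3]
(D,Q,Y): not NE [P1→B gives 9>6; P3→W gives 4>1]
(D,Q,Z): not NE [P3→W gives 4>2]
(D,Q,W): not NE [P1→C gives 4>0]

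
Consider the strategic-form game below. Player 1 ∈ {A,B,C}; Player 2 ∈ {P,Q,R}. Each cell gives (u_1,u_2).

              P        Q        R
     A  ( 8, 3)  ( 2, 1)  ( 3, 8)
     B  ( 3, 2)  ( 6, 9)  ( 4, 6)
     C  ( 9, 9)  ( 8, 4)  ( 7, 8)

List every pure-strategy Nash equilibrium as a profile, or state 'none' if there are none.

Nash profiles: (C,P)

(A,P): not NE [P1→C gives 9>8; P2→R gives 8>3]
(A,Q): not NE [P1→C gives 8>2; P2→R gives 8>1]
(A,R): not NE [P1→C gives 7>3]
(B,P): not NE [P1→C gives 9>3; P2→Q gives 9>2]
(B,Q): not NE [P1→C gives 8>6]
(B,R): not NE [P1→C gives 7>4; P2→Q gives 9>6]
(C,P): NE
(C,Q): not NE [P2→P gives 9>4]
(C,R): not NE [P2→P gives 9>8]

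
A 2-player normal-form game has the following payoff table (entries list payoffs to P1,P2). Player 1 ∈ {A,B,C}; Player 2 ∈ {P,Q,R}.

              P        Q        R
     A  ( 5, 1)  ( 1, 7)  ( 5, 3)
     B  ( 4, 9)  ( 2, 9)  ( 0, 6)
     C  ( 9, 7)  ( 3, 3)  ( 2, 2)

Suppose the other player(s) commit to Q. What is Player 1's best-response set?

argmax u_1 = {C}

u_1(A vs Q) = 1
u_1(B vs Q) = 2
u_1(C vs Q) = 3
max payoff 3 at {C}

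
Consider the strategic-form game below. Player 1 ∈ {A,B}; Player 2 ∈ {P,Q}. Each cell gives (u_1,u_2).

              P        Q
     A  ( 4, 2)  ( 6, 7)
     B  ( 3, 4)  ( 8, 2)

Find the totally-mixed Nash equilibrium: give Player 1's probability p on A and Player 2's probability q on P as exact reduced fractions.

P1 indiff ⇒ q·4+(1-q)·6 = q·3+(1-q)·8 ⇒ q(1) = (1-q)(2) ⇒ q = 2/3
P2 indiff ⇒ p·2+(1-p)·4 = p·7+(1-p)·2 ⇒ p(-5) = (1-p)(-2) ⇒ p = 2/7

P1 mixes 2/7 on A; P2 mixes 2/3 on P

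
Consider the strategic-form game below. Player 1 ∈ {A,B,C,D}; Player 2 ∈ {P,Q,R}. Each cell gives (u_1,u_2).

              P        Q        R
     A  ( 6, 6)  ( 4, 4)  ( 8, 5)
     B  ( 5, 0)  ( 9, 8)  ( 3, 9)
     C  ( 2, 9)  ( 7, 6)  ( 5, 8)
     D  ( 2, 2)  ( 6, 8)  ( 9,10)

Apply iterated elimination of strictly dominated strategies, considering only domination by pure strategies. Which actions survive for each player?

P2 drop Q (R beats it: A:5>4 B:9>8 C:8>6 D:10>8)
P1 drop B (A beats it: P:6>5 R:8>3)
P1 drop C (A beats it: P:6>2 R:8>5)
P1→{A,D} P2→{P,R}

Survivors P1:{A,D} P2:{P,R}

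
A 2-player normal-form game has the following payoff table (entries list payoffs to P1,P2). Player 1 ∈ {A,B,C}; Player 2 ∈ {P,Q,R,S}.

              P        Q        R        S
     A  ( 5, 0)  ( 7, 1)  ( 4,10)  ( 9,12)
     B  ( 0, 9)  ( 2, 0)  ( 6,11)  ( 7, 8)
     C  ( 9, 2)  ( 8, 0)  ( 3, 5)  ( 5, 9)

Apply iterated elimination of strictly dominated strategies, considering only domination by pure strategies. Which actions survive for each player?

P2 drop P (R beats it: A:10>0 B:11>9 C:5>2)
P2 drop Q (R beats it: A:10>1 B:11>0 C:5>0)
P1 drop C (A beats it: R:4>3 S:9>5)
P1→{A,B} P2→{R,S}

Survivors P1:{A,B} P2:{R,S}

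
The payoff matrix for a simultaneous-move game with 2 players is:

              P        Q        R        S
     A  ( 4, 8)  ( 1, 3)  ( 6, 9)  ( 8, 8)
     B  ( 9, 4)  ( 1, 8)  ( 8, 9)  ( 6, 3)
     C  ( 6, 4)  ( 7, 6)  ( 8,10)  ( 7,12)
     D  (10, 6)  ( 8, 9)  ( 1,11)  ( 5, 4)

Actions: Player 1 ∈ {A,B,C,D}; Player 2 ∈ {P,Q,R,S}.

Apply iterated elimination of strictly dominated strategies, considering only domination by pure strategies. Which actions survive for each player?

P2 drop P (R beats it: A:9>8 B:9>4 C:10>4 D:11>6)
P2 drop Q (R beats it: A:9>3 B:9>8 C:10>6 D:11>9)
P1 drop D (A beats it: R:6>1 S:8>5)
P1→{A,B,C} P2→{R,S}

Survivors P1:{A,B,C} P2:{R,S}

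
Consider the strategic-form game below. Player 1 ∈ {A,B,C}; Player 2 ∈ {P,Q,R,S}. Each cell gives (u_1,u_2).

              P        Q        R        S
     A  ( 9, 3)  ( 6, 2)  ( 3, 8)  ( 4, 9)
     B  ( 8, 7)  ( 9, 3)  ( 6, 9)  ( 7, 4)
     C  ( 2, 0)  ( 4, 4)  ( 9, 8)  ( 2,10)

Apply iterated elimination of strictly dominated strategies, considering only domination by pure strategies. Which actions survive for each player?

IESDS → P1:{B,C} P2:{R,S}

P2 drop P (R beats it: A:8>3 B:9>7 C:8>0)
P1 drop A (B beats it: Q:9>6 R:6>3 S:7>4)
P2 drop Q (R beats it: B:9>3 C:8>4)
P1→{B,C} P2→{R,S}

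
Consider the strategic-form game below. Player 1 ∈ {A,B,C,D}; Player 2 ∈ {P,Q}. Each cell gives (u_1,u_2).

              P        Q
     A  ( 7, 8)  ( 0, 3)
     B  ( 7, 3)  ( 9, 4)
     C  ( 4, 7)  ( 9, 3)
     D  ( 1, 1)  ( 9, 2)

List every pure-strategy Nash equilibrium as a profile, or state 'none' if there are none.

Nash profiles: (A,P), (B,Q), (D,Q)

(A,P): NE
(A,Q): not NE [P1→D gives 9>0; P2→P gives 8>3]
(B,P): not NE [P2→Q gives 4>3]
(B,Q): NE
(C,P): not NE [P1→B gives 7>4]
(C,Q): not NE [P2→P gives 7>3]
(D,P): not NE [P1→B gives 7>1; P2→Q gives 2>1]
(D,Q): NE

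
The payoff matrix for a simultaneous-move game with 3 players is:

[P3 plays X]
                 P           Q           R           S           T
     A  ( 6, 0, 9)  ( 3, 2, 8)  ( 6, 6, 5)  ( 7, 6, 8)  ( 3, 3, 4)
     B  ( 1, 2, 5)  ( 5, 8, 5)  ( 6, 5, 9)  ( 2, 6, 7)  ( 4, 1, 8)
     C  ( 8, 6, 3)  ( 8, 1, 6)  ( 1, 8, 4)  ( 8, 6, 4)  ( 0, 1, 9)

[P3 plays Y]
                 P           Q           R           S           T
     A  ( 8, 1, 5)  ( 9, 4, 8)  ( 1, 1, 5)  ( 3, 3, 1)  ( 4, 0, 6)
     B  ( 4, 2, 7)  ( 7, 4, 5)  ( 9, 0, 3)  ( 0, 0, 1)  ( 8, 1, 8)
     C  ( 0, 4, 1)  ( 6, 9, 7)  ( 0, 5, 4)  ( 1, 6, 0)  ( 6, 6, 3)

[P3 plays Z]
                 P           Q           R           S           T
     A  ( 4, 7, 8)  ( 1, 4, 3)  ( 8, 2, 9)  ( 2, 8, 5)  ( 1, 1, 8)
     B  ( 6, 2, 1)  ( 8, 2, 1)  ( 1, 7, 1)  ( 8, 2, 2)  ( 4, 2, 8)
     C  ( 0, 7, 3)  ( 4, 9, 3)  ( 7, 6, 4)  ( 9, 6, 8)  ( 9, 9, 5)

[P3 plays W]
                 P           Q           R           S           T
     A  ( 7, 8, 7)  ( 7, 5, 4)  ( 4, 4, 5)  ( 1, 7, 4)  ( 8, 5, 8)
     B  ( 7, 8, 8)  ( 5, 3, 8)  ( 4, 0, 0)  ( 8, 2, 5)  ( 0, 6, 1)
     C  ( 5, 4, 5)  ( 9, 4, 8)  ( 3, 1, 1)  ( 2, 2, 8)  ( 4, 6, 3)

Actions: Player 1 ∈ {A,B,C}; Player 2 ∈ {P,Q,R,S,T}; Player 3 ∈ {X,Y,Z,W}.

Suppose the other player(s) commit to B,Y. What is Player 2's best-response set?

BR_2 = {Q}

u_2(P vs B,Y) = 2
u_2(Q vs B,Y) = 4
u_2(R vs B,Y) = 0
u_2(S vs B,Y) = 0
u_2(T vs B,Y) = 1
max payoff 4 at {Q}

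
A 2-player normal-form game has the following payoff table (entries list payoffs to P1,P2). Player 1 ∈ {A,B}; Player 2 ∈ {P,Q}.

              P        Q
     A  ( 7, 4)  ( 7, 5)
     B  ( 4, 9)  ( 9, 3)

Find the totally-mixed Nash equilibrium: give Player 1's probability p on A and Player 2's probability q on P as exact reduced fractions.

P1 indiff ⇒ q·7+(1-q)·7 = q·4+(1-q)·9 ⇒ q(3) = (1-q)(2) ⇒ q = 2/5
P2 indiff ⇒ p·4+(1-p)·9 = p·5+(1-p)·3 ⇒ p(-1) = (1-p)(-6) ⇒ p = 6/7

P1 mixes 6/7 on A; P2 mixes 2/5 on P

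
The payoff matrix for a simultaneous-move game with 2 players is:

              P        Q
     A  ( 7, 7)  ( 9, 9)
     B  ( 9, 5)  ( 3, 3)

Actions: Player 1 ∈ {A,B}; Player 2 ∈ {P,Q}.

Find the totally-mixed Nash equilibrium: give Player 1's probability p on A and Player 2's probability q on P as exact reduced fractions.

(p,q) = (1/2, 3/4)

P1 indiff ⇒ q·7+(1-q)·9 = q·9+(1-q)·3 ⇒ q(-2) = (1-q)(-6) ⇒ q = 3/4
P2 indiff ⇒ p·7+(1-p)·5 = p·9+(1-p)·3 ⇒ p(-2) = (1-p)(-2) ⇒ p = 1/2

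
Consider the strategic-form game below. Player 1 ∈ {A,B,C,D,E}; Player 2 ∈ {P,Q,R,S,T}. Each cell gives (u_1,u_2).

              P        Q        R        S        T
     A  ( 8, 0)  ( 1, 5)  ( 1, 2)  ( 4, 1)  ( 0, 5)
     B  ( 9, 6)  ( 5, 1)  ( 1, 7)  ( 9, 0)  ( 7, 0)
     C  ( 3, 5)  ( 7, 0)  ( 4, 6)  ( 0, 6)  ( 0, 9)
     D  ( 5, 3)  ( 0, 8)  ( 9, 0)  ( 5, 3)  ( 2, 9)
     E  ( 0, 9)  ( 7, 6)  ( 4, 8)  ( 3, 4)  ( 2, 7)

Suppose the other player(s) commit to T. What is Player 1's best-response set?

BR_1 = {B}

u_1(A vs T) = 0
u_1(B vs T) = 7
u_1(C vs T) = 0
u_1(D vs T) = 2
u_1(E vs T) = 2
max payoff 7 at {B}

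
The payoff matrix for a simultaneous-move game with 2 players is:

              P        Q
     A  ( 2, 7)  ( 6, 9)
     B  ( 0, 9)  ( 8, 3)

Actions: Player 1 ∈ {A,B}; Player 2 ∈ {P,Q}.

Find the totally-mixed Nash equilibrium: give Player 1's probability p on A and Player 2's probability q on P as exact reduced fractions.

(p,q) = (3/4, 1/2)

P1 indiff ⇒ q·2+(1-q)·6 = q·0+(1-q)·8 ⇒ q(2) = (1-q)(2) ⇒ q = 1/2
P2 indiff ⇒ p·7+(1-p)·9 = p·9+(1-p)·3 ⇒ p(-2) = (1-p)(-6) ⇒ p = 3/4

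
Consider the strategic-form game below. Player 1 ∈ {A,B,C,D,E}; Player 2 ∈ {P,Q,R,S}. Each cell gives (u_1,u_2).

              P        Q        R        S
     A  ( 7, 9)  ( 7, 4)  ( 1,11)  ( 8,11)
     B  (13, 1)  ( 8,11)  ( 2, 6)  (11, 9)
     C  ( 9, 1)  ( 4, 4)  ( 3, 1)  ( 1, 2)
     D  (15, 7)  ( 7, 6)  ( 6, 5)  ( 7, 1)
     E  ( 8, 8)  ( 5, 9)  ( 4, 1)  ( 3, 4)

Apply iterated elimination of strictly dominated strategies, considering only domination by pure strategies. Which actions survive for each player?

Remaining: P1:{B,D} P2:{P,Q}

P1 drop A (B beats it: P:13>7 Q:8>7 R:2>1 S:11>8)
P1 drop C (D beats it: P:15>9 Q:7>4 R:6>3 S:7>1)
P1 drop E (D beats it: P:15>8 Q:7>5 R:6>4 S:7>3)
P2 drop R (Q beats it: B:11>6 D:6>5)
P2 drop S (Q beats it: B:11>9 D:6>1)
P1→{B,D} P2→{P,Q}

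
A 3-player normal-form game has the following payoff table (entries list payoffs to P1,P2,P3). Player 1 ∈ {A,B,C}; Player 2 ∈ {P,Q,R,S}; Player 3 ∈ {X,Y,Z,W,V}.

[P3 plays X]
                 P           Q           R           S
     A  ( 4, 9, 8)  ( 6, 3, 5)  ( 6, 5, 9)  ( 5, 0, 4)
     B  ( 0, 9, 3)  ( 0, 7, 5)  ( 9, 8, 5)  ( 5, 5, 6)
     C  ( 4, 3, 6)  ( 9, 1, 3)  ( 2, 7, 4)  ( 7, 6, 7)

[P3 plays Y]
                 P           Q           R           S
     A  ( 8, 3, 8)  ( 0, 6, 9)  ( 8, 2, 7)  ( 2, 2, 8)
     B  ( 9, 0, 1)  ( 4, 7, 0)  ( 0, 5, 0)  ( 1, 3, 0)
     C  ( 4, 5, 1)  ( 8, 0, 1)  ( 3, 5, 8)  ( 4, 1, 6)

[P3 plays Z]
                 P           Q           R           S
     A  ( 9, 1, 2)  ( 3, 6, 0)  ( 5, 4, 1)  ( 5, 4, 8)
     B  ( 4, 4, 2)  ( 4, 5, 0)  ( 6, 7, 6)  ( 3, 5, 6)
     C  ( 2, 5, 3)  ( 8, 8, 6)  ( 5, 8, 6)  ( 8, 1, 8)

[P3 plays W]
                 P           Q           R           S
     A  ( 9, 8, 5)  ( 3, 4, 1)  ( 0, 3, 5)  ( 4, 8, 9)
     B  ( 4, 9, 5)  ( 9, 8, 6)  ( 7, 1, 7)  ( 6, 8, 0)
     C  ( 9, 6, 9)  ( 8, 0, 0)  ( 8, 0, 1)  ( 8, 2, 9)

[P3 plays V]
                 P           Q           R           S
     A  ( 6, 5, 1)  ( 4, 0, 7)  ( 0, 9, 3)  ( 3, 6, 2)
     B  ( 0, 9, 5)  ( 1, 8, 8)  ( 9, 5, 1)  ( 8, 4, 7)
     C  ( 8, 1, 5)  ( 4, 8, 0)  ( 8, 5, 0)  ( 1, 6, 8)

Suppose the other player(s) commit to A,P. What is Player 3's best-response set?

argmax u_3 = {X,Y}

u_3(X vs A,P) = 8
u_3(Y vs A,P) = 8
u_3(Z vs A,P) = 2
u_3(W vs A,P) = 5
u_3(V vs A,P) = 1
max payoff 8 at {X,Y}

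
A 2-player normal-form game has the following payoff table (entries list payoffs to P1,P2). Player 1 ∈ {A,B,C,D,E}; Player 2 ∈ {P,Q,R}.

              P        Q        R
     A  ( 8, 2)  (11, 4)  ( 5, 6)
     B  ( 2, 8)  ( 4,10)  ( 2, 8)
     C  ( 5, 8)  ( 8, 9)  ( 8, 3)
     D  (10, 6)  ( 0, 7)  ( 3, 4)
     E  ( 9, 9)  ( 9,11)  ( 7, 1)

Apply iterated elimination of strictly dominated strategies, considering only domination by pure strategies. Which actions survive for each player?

P1 drop B (A beats it: P:8>2 Q:11>4 R:5>2)
P2 drop P (Q beats it: A:4>2 C:9>8 D:7>6 E:11>9)
P1 drop D (A beats it: Q:11>0 R:5>3)
P1→{A,C,E} P2→{Q,R}

Survivors P1:{A,C,E} P2:{Q,R}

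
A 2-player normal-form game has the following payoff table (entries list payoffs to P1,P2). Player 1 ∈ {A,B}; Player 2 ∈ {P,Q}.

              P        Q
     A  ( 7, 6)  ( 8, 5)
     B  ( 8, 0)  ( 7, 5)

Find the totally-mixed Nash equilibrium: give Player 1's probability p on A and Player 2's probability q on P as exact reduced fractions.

P1 indiff ⇒ q·7+(1-q)·8 = q·8+(1-q)·7 ⇒ q(-1) = (1-q)(-1) ⇒ q = 1/2
P2 indiff ⇒ p·6+(1-p)·0 = p·5+(1-p)·5 ⇒ p(1) = (1-p)(5) ⇒ p = 5/6

(p,q) = (5/6, 1/2)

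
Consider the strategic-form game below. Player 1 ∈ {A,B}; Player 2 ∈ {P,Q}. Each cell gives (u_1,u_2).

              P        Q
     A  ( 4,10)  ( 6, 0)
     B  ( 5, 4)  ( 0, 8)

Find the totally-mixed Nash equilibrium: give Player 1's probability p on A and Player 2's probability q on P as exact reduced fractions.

p=2/7, q=6/7

P1 indiff ⇒ q·4+(1-q)·6 = q·5+(1-q)·0 ⇒ q(-1) = (1-q)(-6) ⇒ q = 6/7
P2 indiff ⇒ p·10+(1-p)·4 = p·0+(1-p)·8 ⇒ p(10) = (1-p)(4) ⇒ p = 2/7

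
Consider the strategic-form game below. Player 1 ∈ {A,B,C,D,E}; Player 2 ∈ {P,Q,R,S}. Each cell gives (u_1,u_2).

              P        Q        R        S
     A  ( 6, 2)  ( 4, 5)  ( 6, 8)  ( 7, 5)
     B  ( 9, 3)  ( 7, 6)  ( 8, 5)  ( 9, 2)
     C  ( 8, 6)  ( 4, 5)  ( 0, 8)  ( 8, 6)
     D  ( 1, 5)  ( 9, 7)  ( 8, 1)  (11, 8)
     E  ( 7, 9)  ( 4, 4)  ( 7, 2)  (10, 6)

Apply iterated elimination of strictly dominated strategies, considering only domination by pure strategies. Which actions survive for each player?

P1 drop A (B beats it: P:9>6 Q:7>4 R:8>6 S:9>7)
P1 drop C (B beats it: P:9>8 Q:7>4 R:8>0 S:9>8)
P2 drop R (Q beats it: B:6>5 D:7>1 E:4>2)
P1→{B,D,E} P2→{P,Q,S}

Survivors P1:{B,D,E} P2:{P,Q,S}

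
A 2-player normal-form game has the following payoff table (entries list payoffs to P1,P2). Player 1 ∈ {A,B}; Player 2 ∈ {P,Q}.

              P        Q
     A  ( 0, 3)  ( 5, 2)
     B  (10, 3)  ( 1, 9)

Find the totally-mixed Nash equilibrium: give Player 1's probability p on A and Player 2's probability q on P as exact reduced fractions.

P1 indiff ⇒ q·0+(1-q)·5 = q·10+(1-q)·1 ⇒ q(-10) = (1-q)(-4) ⇒ q = 2/7
P2 indiff ⇒ p·3+(1-p)·3 = p·2+(1-p)·9 ⇒ p(1) = (1-p)(6) ⇒ p = 6/7

(p,q) = (6/7, 2/7)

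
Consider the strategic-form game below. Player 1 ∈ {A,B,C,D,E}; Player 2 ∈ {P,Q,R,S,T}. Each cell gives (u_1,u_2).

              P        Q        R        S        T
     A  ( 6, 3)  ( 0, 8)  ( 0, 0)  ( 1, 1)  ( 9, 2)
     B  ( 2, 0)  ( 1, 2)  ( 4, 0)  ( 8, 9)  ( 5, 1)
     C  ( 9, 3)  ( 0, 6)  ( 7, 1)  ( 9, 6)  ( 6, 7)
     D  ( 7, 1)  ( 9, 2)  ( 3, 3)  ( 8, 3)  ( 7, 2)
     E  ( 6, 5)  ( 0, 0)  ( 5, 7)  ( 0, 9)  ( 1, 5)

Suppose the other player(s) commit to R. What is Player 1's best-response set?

u_1(A vs R) = 0
u_1(B vs R) = 4
u_1(C vs R) = 7
u_1(D vs R) = 3
u_1(E vs R) = 5
max payoff 7 at {C}

argmax u_1 = {C}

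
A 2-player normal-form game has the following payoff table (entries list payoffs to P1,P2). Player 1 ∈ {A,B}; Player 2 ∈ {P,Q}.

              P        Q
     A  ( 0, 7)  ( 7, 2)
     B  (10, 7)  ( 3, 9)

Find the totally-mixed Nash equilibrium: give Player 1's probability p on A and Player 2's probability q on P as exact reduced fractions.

(p,q) = (2/7, 2/7)

P1 indiff ⇒ q·0+(1-q)·7 = q·10+(1-q)·3 ⇒ q(-10) = (1-q)(-4) ⇒ q = 2/7
P2 indiff ⇒ p·7+(1-p)·7 = p·2+(1-p)·9 ⇒ p(5) = (1-p)(2) ⇒ p = 2/7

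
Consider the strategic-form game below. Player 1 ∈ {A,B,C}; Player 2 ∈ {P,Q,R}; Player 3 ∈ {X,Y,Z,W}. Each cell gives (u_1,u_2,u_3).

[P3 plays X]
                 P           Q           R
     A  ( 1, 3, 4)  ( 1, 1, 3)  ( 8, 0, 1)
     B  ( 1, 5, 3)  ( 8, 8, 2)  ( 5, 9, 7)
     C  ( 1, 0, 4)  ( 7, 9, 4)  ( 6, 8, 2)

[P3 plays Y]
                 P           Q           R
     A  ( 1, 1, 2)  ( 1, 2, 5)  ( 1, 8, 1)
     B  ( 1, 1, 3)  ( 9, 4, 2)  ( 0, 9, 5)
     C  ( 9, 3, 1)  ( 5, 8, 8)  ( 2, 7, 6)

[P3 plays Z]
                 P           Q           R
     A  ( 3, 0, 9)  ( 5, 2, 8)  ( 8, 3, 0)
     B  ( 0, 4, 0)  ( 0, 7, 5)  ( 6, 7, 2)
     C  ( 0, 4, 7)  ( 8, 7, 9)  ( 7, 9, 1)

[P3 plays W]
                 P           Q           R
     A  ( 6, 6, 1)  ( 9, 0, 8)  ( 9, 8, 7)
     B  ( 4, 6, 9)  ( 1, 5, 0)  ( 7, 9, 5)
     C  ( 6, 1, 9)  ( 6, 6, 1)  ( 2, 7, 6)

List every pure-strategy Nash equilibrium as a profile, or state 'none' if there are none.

Nash profiles: (A,R,W)

(A,P,X): not NE [P3→Z gives 9>4]
(A,P,Y): not NE [P1→C gives 9>1; P2→R gives 8>1; P3→Z gives 9>2]
(A,P,Z): not NE [P2→R gives 3>0]
(A,P,W): not NE [P2→R gives 8>6; P3→Z gives 9>1]
(A,Q,X): not NE [P1→B gives 8>1; P2→P gives 3>1; P3→W gives 8>3]
(A,Q,Y): not NE [P1→B gives 9>1; P2→R gives 8>2; P3→W gives 8>5]
(A,Q,Z): not NE [P1→C gives 8>5; P2→R gives 3>2]
(A,Q,W): not NE [P2→R gives 8>0]
(A,R,X): not NE [P2→P gives 3>0; P3→W gives 7>1]
(A,R,Y): not NE [P1→C gives 2>1; P3→W gives 7>1]
(A,R,Z): not NE [P3→W gives 7>0]
(A,R,W): NE
(B,P,X): not NE [P2→R gives 9>5; P3→W gives 9>3]
(B,P,Y): not NE [P1→C gives 9>1; P2→R gives 9>1; P3→W gives 9>3]
(B,P,Z): not NE [P1→A gives 3>0; P2→R gives 7>4; P3→W gives 9>0]
(B,P,W): not NE [P1→C gives 6>4; P2→R gives 9>6]
(B,Q,X): not NE [P2→R gives 9>8; P3→Z gives 5>2]
(B,Q,Y): not NE [P2→R gives 9>4; P3→Z gives 5>2]
(B,Q,Z): not NE [P1→C gives 8>0]
(B,Q,W): not NE [P1→A gives 9>1; P2→R gives 9>5; P3→Z gives 5>0]
(B,R,X): not NE [P1→A gives 8>5]
(B,R,Y): not NE [P1→C gives 2>0; P3→X gives 7>5]
(B,R,Z): not NE [P1→A gives 8>6; P3→X gives 7>2]
(B,R,W): not NE [P1→A gives 9>7; P3→X gives 7>5]
(C,P,X): not NE [P2→Q gives 9>0; P3→W gives 9>4]
(C,P,Y): not NE [P2→Q gives 8>3; P3→W gives 9>1]
(C,P,Z): not NE [P1→A gives 3>0; P2→R gives 9>4; P3→W gives 9>7]
(C,P,W): not NE [P2→R gives 7>1]
(C,Q,X): not NE [P1→B gives 8>7; P3→Z gives 9>4]
(C,Q,Y): not NE [P1→B gives 9>5; P3→Z gives 9>8]
(C,Q,Z): not NE [P2→R gives 9>7]
(C,Q,W): not NE [P1→A gives 9>6; P2→R gives 7>6; P3→Z gives 9>1]
(C,R,X): not NE [P1→A gives 8>6; P2→Q gives 9>8; P3→W gives 6>2]
(C,R,Y): not NE [P2→Q gives 8>7]
(C,R,Z): not NE [P1→A gives 8>7; P3→W gives 6>1]
(C,R,W): not NE [P1→A gives 9>2]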